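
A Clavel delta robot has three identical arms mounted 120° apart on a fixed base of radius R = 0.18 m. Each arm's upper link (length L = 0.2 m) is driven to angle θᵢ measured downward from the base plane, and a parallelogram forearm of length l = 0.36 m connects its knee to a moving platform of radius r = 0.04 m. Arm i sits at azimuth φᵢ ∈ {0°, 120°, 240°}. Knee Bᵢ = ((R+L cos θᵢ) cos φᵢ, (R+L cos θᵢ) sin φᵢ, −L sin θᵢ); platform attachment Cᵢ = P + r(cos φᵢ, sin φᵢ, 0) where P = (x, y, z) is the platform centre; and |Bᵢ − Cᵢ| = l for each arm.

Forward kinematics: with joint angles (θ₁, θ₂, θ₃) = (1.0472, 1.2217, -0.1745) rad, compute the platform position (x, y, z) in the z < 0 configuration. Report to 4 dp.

φ1=0.0°: virtual centre (0.2400, 0.0000, -0.1732), radius l
arm 2 at φ=120.0°: e+L cos θ2 = 0.2084;  S2 = (-0.1042, 0.1805, -0.1879)
arm 3 at φ=240.0°: e+L cos θ3 = 0.3370;  S3 = (-0.1685, -0.2918, 0.0347)
|S₂|²−|S₁|² = -0.0088;  |S₃|²−|S₁|² = 0.0271
plane₁₂: -0.6884x+0.3610y+-0.0295z = -0.0088
Cramer: x(z) = -0.0067+0.1908z;  y(z) = -0.0372+0.4455z
quadratic in z: (1.2348)z²+(0.2192)z+(-0.0374)=0, √Δ=0.4823 → z ∈ {-0.2840, 0.1066}; z = -0.2840 (taking z<0)
x = -0.0608, y = -0.1637

(-0.0608, -0.1637, -0.2840)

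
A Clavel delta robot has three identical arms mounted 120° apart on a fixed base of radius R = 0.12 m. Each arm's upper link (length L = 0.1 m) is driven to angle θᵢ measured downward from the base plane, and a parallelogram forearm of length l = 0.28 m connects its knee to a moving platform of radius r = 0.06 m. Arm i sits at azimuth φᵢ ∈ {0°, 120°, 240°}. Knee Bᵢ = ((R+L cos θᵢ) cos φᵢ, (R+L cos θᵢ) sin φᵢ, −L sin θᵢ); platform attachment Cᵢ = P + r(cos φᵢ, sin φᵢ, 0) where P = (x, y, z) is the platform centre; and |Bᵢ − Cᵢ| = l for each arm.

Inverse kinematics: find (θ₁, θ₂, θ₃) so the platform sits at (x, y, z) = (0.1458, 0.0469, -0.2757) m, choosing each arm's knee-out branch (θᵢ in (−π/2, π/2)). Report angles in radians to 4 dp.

θ₁ = 0.0002, θ₂ = 1.0476, θ₃ = 1.3966

arm 1 (φ=0.0°): x'=0.1458, y'=0.0469
  A cos θ + B sin θ = C:  -0.0858·cos θ + -0.2757·sin θ = -0.0859
  γ=atan2(-0.2757,-0.0858)=-1.8725;  ψ=arccos(-0.2974)=1.8727;  θ1=γ+ψ≈0.0002
rotate P by −φ2: (-0.0323, -0.1497, -0.2757)
  e−x'=0.0923;  (l²−L²−(e−x')²−y'²−z²)/2L = -0.1927
  γ=atan2(-0.2757,0.0923)=-1.2478;  ψ=arccos(-0.6628)=2.2954;  θ2=γ+ψ≈1.0476
φ3=240.0° → target in arm frame (-0.1135, 0.1028)
  e−x'=0.1735;  (l²−L²−(e−x')²−y'²−z²)/2L = -0.2414
  θ3 = atan2(B,A) + arccos(C/0.3258) = 1.3966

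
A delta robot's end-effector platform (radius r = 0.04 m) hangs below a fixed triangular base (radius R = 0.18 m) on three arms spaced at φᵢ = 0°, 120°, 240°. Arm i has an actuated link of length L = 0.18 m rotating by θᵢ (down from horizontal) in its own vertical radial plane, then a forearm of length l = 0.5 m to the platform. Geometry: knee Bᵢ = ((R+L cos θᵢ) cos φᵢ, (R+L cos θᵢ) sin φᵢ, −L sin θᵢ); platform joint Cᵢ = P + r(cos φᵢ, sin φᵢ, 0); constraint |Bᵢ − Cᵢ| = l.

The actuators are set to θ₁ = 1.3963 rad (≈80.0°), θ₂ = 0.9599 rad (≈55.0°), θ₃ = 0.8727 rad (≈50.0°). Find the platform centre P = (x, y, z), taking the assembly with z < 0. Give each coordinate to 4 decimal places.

φ1=0.0°: virtual centre (0.1713, 0.0000, -0.1773), radius l
centre 2 = (0.2432·cos120.0°, 0.2432·sin120.0°, -0.1474) = (-0.1216, 0.2107, -0.1474)
arm 3 at φ=240.0°: ρ3 = 0.2557;  centre 3 = (-0.1278, -0.2214, -0.1379)
|centre ₂|²−|centre ₁|² = 0.0202;  |centre ₃|²−|centre ₁|² = 0.0236
plane₁₂: -0.5857x+0.4213y+0.0596z = 0.0202
Cramer: x(z) = -0.0369+0.1165z;  y(z) = -0.0035+0.0204z
quadratic in z: (1.0140)z²+(0.3059)z+(-0.1752)=0, √Δ=0.8968 → z ∈ {-0.5930, 0.2914}; z = -0.5930 (taking z<0)
x = -0.1060, y = -0.0156

(-0.1060, -0.0156, -0.5930)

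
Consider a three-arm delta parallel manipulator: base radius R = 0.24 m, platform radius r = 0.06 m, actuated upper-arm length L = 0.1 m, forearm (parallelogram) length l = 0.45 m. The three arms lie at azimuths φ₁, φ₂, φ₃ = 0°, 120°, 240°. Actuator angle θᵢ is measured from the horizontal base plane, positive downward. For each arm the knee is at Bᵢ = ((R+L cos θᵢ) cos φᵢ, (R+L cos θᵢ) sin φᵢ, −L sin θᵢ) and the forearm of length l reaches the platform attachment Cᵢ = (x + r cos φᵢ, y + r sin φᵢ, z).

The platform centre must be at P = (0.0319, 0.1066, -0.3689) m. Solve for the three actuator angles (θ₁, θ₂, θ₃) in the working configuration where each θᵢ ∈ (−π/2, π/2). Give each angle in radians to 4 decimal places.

φ1=0.0° → target in arm frame (0.0319, 0.1066)
  A cos θ + B sin θ = C:  0.1481·cos θ + -0.3689·sin θ = 0.1156
  γ=atan2(-0.3689,0.1481)=-1.1890;  ψ=arccos(0.2907)=1.2758;  θ1=γ+ψ≈0.0868
φ2=120.0° → target in arm frame (0.0764, -0.0809)
  A cos θ + B sin θ = C:  0.1036·cos θ + -0.3689·sin θ = 0.1956
  γ=atan2(-0.3689,0.1036)=-1.2969;  ψ=arccos(0.5105)=1.0350;  θ2=γ+ψ≈-0.2619
rotate P by −φ3: (-0.1083, -0.0257, -0.3689)
  A=0.2883, B=-0.3689, C=(l²−L²−A²−y'²−z²)/(2L)=-0.1367
  √(A²+B²)=0.4682;  θ3 = -0.9075+1.8672 ≈ 0.9597

θ₁ = 0.0868, θ₂ = -0.2619, θ₃ = 0.9597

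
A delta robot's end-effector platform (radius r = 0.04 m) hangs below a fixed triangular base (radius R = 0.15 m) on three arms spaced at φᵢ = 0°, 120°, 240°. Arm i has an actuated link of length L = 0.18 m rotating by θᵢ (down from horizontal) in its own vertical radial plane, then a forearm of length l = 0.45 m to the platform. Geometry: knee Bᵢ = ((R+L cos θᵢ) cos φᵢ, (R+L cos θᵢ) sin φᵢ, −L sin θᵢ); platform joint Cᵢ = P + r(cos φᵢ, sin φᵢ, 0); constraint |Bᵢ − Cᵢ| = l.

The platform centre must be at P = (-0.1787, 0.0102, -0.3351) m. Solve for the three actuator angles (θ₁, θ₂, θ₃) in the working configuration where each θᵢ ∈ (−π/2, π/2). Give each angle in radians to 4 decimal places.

arm 1 (φ=0.0°): x'=-0.1787, y'=0.0102
  A=0.2887, B=-0.3351, C=(l²−L²−A²−y'²−z²)/(2L)=-0.0712
  γ=atan2(-0.3351,0.2887)=-0.8596;  ψ=arccos(-0.1610)=1.7325;  θ1=γ+ψ≈0.8729
rotate P by −φ2: (0.0982, 0.1497, -0.3351)
  A=0.0118, B=-0.3351, C=(l²−L²−A²−y'²−z²)/(2L)=0.0980
  √(A²+B²)=0.3353;  θ2 = -1.5355+1.2743 ≈ -0.2613
arm 3 (φ=240.0°): x'=0.0805, y'=-0.1599
  A=0.0295, B=-0.3351, C=(l²−L²−A²−y'²−z²)/(2L)=0.0872
  √(A²+B²)=0.3364;  θ3 = -1.4830+1.3087 ≈ -0.1744

θ₁ = 0.8729, θ₂ = -0.2613, θ₃ = -0.1744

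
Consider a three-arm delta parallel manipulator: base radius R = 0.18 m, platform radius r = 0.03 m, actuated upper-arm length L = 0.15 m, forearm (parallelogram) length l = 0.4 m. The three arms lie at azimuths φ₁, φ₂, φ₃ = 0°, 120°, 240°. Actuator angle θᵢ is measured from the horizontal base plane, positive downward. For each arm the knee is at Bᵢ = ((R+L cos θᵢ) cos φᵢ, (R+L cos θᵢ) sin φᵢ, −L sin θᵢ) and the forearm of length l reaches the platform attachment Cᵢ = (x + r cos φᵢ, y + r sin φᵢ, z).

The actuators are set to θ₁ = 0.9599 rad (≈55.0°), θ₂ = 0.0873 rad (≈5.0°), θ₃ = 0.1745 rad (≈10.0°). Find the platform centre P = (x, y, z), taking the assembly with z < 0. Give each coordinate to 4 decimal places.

(-0.1107, 0.0084, -0.3221)

S1 = (0.2360·cos0.0°, 0.2360·sin0.0°, -0.1229) = (0.2360, 0.0000, -0.1229)
φ2=120.0°: virtual centre (-0.1497, 0.2593, -0.0131), radius l
φ3=240.0°: virtual centre (-0.1489, -0.2578, -0.0260), radius l
eliminate P² terms by subtracting sphere 1 from 2 and 3
[-0.7715 0.5186 0.2196]·P = 0.0190;  [-0.7698 -0.5157 0.1937]·P = 0.0185
det = 0.7971;  x = -0.0243+0.2681z,  y = 0.0005+-0.0246z
quadratic in z: (1.0725)z²+(0.1061)z+(-0.0771)=0, √Δ=0.5848 → z ∈ {-0.3221, 0.2232}; z = -0.3221 (taking z<0)
x = -0.1107, y = 0.0084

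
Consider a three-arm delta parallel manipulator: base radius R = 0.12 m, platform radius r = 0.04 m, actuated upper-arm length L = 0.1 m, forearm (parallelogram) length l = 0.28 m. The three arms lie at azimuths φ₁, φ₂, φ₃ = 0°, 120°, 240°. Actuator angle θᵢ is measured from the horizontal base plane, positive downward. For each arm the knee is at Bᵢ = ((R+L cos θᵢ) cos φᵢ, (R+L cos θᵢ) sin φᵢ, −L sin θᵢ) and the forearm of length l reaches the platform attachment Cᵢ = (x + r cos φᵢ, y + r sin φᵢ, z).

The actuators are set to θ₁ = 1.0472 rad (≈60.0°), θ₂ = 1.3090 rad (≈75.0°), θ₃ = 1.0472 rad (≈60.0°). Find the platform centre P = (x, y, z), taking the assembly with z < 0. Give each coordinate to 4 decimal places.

φ1=0.0°: virtual centre (0.1300, 0.0000, -0.0866), radius l
O2 = (0.1059·cos120.0°, 0.1059·sin120.0°, -0.0966) = (-0.0529, 0.0917, -0.0966)
O3 = (0.1300·cos240.0°, 0.1300·sin240.0°, -0.0866) = (-0.0650, -0.1126, -0.0866)
|O₂|²−|O₁|² = -0.0039;  |O₃|²−|O₁|² = 0.0000
linear system: -0.3659x+0.1834y = -0.0039−-0.0200z; -0.3900x+-0.2252y = 0.0000−0.0000z
Cramer: x(z) = 0.0056-0.0292z;  y(z) = -0.0098+0.0506z
quadratic in z: (1.0034)z²+(0.1795)z+(-0.0553)=0, √Δ=0.5043 → z ∈ {-0.3407, 0.1619}; z = -0.3407 (taking z<0)
x = 0.0156, y = -0.0270

(0.0156, -0.0270, -0.3407)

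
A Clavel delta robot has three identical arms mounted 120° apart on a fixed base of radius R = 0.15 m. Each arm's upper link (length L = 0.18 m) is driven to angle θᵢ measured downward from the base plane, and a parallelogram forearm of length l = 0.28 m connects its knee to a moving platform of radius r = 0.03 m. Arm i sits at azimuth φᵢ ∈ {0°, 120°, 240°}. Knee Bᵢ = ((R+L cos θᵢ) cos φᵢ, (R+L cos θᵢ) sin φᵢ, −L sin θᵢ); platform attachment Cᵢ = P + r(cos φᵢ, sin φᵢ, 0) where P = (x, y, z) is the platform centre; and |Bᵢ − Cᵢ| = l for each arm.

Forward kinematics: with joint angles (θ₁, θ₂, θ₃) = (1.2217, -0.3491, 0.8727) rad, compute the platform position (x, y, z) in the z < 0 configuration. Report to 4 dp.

(-0.0877, 0.0741, -0.1483)

O1 = (0.1816·cos0.0°, 0.1816·sin0.0°, -0.1691) = (0.1816, 0.0000, -0.1691)
φ2=120.0°: virtual centre (-0.1446, 0.2504, 0.0616), radius l
arm 3 at φ=240.0°: ρ3 = 0.2357;  O3 = (-0.1178, -0.2041, -0.1379)
|O₂|²−|O₁|² = 0.0258;  |O₃|²−|O₁|² = 0.0130
linear system: -0.6523x+0.5008y = 0.0258−0.4614z; -0.5988x+-0.4082y = 0.0130−0.0625z
Cramer: x(z) = -0.0301+0.3880z;  y(z) = 0.0123-0.4160z
quadratic in z: (1.3236)z²+(0.1638)z+(-0.0048)=0, √Δ=0.2289 → z ∈ {-0.1483, 0.0246}; z = -0.1483 (taking z<0)
x = -0.0877, y = 0.0741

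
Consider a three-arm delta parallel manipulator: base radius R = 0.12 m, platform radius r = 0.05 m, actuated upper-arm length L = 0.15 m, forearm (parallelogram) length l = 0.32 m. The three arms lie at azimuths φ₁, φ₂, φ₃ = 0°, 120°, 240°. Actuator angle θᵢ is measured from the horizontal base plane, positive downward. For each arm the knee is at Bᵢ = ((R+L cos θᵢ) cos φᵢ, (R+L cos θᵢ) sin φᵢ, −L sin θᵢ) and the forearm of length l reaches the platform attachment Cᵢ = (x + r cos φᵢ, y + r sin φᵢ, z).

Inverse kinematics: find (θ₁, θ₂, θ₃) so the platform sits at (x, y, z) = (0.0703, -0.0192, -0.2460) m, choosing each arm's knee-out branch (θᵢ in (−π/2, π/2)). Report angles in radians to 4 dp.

θ₁ = -0.2618, θ₂ = 0.4363, θ₃ = 0.2614

rotate P by −φ1: (0.0703, -0.0192, -0.2460)
  e−x'=-0.0003;  (l²−L²−(e−x')²−y'²−z²)/2L = 0.0634
  √(A²+B²)=0.2460;  θ1 = -1.5720+1.3102 ≈ -0.2618
φ2=120.0° → target in arm frame (-0.0518, -0.0513)
  A=0.1218, B=-0.2460, C=(l²−L²−A²−y'²−z²)/(2L)=0.0064
  γ=atan2(-0.2460,0.1218)=-1.1111;  ψ=arccos(0.0234)=1.5474;  θ2=γ+ψ≈0.4363
arm 3 (φ=240.0°): x'=-0.0185, y'=0.0705
  A cos θ + B sin θ = C:  0.0885·cos θ + -0.2460·sin θ = 0.0219
  θ3 = atan2(B,A) + arccos(C/0.2614) = 0.2614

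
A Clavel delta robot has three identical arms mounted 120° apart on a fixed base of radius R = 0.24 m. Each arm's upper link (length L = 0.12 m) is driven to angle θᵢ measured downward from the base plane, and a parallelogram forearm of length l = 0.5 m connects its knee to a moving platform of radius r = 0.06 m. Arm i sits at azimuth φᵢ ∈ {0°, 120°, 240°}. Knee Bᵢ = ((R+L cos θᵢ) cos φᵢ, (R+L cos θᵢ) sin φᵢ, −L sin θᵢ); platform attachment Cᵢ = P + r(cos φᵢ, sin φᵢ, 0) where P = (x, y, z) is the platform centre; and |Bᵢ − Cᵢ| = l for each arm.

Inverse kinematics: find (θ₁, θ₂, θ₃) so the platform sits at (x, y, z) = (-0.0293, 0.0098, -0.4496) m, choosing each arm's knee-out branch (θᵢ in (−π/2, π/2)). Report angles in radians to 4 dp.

θ₁ = 0.5235, θ₂ = 0.2618, θ₃ = 0.3489

rotate P by −φ1: (-0.0293, 0.0098, -0.4496)
  A cos θ + B sin θ = C:  0.2093·cos θ + -0.4496·sin θ = -0.0435
  γ=atan2(-0.4496,0.2093)=-1.1351;  ψ=arccos(-0.0877)=1.6586;  θ1=γ+ψ≈0.5235
arm 2 (φ=120.0°): x'=0.0231, y'=0.0205
  A cos θ + B sin θ = C:  0.1569·cos θ + -0.4496·sin θ = 0.0351
  θ2 = atan2(B,A) + arccos(C/0.4762) = 0.2618
rotate P by −φ3: (0.0062, -0.0303, -0.4496)
  e−x'=0.1738;  (l²−L²−(e−x')²−y'²−z²)/2L = 0.0097
  γ=atan2(-0.4496,0.1738)=-1.2019;  ψ=arccos(0.0201)=1.5507;  θ3=γ+ψ≈0.3489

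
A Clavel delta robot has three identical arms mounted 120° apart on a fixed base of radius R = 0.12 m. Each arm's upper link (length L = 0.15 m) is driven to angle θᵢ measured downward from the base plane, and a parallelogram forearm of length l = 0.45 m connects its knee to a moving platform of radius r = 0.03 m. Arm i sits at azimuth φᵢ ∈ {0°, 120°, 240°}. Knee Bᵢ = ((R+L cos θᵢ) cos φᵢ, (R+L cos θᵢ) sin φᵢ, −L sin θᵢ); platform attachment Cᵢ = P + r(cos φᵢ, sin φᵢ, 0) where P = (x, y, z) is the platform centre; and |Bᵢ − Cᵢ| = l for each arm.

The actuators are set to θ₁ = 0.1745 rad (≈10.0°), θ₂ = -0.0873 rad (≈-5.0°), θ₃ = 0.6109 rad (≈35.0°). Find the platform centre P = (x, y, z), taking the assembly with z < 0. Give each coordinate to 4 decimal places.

φ1=0.0°: virtual centre (0.2377, 0.0000, -0.0260), radius l
φ2=120.0°: virtual centre (-0.1197, 0.2074, 0.0131), radius l
φ3=240.0°: virtual centre (-0.1064, -0.1844, -0.0860), radius l
eliminate P² terms by subtracting sphere 1 from 2 and 3
linear system: -0.7149x+0.4147y = 0.0003−0.0782z; -0.6883x+-0.3687y = -0.0045−-0.1200z
det = 0.5490;  x = 0.0032+-0.0381z,  y = 0.0062+-0.2543z
into |P−centre ₁|² = l²: 1.0661z² + 0.0668z + -0.1468 = 0;  Δ = 0.6304;  z = -0.4037 or 0.3410 → z<0 root = -0.4037
x = 0.0186, y = 0.1089

(0.0186, 0.1089, -0.4037)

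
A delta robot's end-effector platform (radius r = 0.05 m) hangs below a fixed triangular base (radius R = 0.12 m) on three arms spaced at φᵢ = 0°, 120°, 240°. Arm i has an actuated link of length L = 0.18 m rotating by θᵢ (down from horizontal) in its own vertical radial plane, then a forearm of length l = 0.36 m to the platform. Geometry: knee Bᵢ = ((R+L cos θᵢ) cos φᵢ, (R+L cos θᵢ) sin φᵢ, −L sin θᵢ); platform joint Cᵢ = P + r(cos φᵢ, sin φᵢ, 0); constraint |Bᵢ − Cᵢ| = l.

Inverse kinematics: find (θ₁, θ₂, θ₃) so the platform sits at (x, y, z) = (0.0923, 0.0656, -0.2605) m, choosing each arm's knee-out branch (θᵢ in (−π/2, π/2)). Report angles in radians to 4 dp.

φ1=0.0° → target in arm frame (0.0923, 0.0656)
  e−x'=-0.0223;  (l²−L²−(e−x')²−y'²−z²)/2L = 0.0682
  √(A²+B²)=0.2615;  θ1 = -1.6562+1.3070 ≈ -0.3492
φ2=120.0° → target in arm frame (0.0107, -0.1127)
  A=0.0593, B=-0.2605, C=(l²−L²−A²−y'²−z²)/(2L)=0.0364
  θ2 = atan2(B,A) + arccos(C/0.2672) = 0.0872
rotate P by −φ3: (-0.1030, 0.0471, -0.2605)
  e−x'=0.1730;  (l²−L²−(e−x')²−y'²−z²)/2L = -0.0078
  γ=atan2(-0.2605,0.1730)=-0.9847;  ψ=arccos(-0.0249)=1.5957;  θ3=γ+ψ≈0.6110

θ₁ = -0.3492, θ₂ = 0.0872, θ₃ = 0.6110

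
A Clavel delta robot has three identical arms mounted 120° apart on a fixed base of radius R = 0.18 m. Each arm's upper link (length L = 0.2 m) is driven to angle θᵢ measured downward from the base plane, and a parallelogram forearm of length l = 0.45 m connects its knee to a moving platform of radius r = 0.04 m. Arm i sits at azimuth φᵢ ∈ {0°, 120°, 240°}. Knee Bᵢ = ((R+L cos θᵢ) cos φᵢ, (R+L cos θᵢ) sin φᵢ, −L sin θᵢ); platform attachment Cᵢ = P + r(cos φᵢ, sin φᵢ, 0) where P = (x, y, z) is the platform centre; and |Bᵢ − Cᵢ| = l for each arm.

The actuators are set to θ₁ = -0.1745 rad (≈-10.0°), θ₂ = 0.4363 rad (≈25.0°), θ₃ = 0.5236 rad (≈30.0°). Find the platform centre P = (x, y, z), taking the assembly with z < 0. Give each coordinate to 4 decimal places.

(0.0937, 0.0124, -0.3437)

arm 1 at φ=0.0°: e+L cos θ1 = 0.3370;  S1 = (0.3370, 0.0000, 0.0347)
φ2=120.0°: virtual centre (-0.1606, 0.2782, -0.0845), radius l
arm 3 at φ=240.0°: e+L cos θ3 = 0.3132;  S3 = (-0.1566, -0.2712, -0.1000)
|S₂|²−|S₁|² = -0.0044;  |S₃|²−|S₁|² = -0.0067
plane₁₂: -0.9952x+0.5564y+-0.2385z = -0.0044
det = 1.0892;  x = 0.0056+-0.2564z,  y = 0.0021+-0.0301z
into |P−S₁|² = l²: 1.0667z² + 0.1004z + -0.0915 = 0;  Δ = 0.4004;  z = -0.3437 or 0.2496 → z<0 root = -0.3437
x = 0.0937, y = 0.0124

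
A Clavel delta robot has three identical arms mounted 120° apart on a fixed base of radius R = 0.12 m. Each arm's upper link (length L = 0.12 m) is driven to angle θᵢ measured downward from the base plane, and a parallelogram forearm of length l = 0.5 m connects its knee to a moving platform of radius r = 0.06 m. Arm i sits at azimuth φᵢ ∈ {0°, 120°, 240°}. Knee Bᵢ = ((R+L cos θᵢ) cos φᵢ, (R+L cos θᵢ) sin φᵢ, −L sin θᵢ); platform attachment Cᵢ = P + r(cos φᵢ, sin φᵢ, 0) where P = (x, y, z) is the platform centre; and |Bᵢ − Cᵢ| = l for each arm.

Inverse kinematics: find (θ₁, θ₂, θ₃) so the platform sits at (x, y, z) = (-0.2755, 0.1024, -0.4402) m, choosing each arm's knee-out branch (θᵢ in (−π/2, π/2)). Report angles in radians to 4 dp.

rotate P by −φ1: (-0.2755, 0.1024, -0.4402)
  A cos θ + B sin θ = C:  0.3355·cos θ + -0.4402·sin θ = -0.3384
  γ=atan2(-0.4402,0.3355)=-0.9196;  ψ=arccos(-0.6115)=2.2287;  θ1=γ+ψ≈1.3091
arm 2 (φ=120.0°): x'=0.2264, y'=0.1874
  e−x'=-0.1664;  (l²−L²−(e−x')²−y'²−z²)/2L = -0.0875
  √(A²+B²)=0.4706;  θ2 = -1.9323+1.7577 ≈ -0.1745
φ3=240.0° → target in arm frame (0.0491, -0.2898)
  A cos θ + B sin θ = C:  0.0109·cos θ + -0.4402·sin θ = -0.1761
  θ3 = atan2(B,A) + arccos(C/0.4403) = 0.4364

θ₁ = 1.3091, θ₂ = -0.1745, θ₃ = 0.4364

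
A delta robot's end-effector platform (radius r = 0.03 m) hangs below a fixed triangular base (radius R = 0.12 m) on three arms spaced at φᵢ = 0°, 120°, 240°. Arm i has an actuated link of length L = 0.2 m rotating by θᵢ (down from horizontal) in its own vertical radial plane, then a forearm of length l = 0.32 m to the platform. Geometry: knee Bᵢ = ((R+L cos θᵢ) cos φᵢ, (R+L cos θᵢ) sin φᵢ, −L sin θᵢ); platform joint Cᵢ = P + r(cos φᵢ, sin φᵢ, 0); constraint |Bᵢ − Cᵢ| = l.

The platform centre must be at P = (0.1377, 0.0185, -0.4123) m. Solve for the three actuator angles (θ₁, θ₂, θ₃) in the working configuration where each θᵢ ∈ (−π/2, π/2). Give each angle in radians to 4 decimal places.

θ₁ = 0.6107, θ₂ = 1.3089, θ₃ = 1.3963

rotate P by −φ1: (0.1377, 0.0185, -0.4123)
  A cos θ + B sin θ = C:  -0.0477·cos θ + -0.4123·sin θ = -0.2755
  γ=atan2(-0.4123,-0.0477)=-1.6860;  ψ=arccos(-0.6638)=2.2967;  θ1=γ+ψ≈0.6107
arm 2 (φ=120.0°): x'=-0.0528, y'=-0.1285
  A=0.1428, B=-0.4123, C=(l²−L²−A²−y'²−z²)/(2L)=-0.3613
  √(A²+B²)=0.4363;  θ2 = -1.2373+2.5462 ≈ 1.3089
rotate P by −φ3: (-0.0849, 0.1100, -0.4123)
  A cos θ + B sin θ = C:  0.1749·cos θ + -0.4123·sin θ = -0.3757
  γ=atan2(-0.4123,0.1749)=-1.1697;  ψ=arccos(-0.8388)=2.5660;  θ3=γ+ψ≈1.3963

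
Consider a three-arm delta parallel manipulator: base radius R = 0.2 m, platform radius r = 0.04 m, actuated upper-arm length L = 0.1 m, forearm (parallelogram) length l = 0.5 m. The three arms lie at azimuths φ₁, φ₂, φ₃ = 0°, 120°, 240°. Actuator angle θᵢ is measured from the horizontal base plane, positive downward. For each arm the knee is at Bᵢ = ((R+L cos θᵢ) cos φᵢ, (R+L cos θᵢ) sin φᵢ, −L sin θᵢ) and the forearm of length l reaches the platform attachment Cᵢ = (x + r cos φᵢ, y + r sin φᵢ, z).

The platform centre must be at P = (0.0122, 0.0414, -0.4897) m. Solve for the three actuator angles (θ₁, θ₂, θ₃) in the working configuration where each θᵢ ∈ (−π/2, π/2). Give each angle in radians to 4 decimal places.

θ₁ = 0.5235, θ₂ = 0.4360, θ₃ = 0.7854

φ1=0.0° → target in arm frame (0.0122, 0.0414)
  A cos θ + B sin θ = C:  0.1478·cos θ + -0.4897·sin θ = -0.1168
  θ1 = atan2(B,A) + arccos(C/0.5115) = 0.5235
rotate P by −φ2: (0.0298, -0.0313, -0.4897)
  A=0.1302, B=-0.4897, C=(l²−L²−A²−y'²−z²)/(2L)=-0.0887
  √(A²+B²)=0.5067;  θ2 = -1.3108+1.7468 ≈ 0.4360
arm 3 (φ=240.0°): x'=-0.0420, y'=-0.0101
  A=0.2020, B=-0.4897, C=(l²−L²−A²−y'²−z²)/(2L)=-0.2035
  θ3 = atan2(B,A) + arccos(C/0.5297) = 0.7854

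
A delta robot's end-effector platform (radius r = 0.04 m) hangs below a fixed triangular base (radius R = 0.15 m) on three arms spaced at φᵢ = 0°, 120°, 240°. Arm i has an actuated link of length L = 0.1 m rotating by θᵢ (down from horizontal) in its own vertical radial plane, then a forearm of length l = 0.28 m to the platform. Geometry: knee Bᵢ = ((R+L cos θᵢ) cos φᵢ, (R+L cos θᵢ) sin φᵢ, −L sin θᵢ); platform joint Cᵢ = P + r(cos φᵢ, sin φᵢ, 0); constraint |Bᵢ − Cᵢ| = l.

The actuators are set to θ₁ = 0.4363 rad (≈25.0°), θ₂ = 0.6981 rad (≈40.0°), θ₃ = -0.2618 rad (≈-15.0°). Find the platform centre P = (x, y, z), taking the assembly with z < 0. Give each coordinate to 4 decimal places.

(-0.0131, -0.0622, -0.2121)

φ1=0.0°: virtual centre (0.2006, 0.0000, -0.0423), radius l
arm 2 at φ=120.0°: ρ2 = 0.1866;  O2 = (-0.0933, 0.1616, -0.0643)
arm 3 at φ=240.0°: ρ3 = 0.2066;  O3 = (-0.1033, -0.1789, 0.0259)
|O₂|²−|O₁|² = -0.0031;  |O₃|²−|O₁|² = 0.0013
plane₁₂: -0.5879x+0.3232y+-0.0440z = -0.0031
Cramer: x(z) = 0.0017+0.0695z;  y(z) = -0.0065+0.2627z
quadratic in z: (1.0739)z²+(0.0534)z+(-0.0370)=0, √Δ=0.4022 → z ∈ {-0.2121, 0.1624}; z = -0.2121 (taking z<0)
x = -0.0131, y = -0.0622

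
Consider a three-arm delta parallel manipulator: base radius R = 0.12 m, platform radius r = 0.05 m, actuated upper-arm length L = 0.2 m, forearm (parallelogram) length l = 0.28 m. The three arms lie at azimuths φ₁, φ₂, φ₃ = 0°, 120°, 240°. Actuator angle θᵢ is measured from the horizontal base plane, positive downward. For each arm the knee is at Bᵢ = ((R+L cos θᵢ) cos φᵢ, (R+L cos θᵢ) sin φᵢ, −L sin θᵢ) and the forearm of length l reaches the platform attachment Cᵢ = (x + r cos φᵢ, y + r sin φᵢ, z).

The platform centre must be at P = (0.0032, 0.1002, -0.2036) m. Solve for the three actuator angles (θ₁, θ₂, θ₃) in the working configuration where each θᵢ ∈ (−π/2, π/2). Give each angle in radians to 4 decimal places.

θ₁ = 0.5233, θ₂ = 0.0001, θ₃ = 0.9599

rotate P by −φ1: (0.0032, 0.1002, -0.2036)
  e−x'=0.0668;  (l²−L²−(e−x')²−y'²−z²)/2L = -0.0439
  γ=atan2(-0.2036,0.0668)=-1.2538;  ψ=arccos(-0.2048)=1.7771;  θ1=γ+ψ≈0.5233
rotate P by −φ2: (0.0852, -0.0529, -0.2036)
  A=-0.0152, B=-0.2036, C=(l²−L²−A²−y'²−z²)/(2L)=-0.0152
  γ=atan2(-0.2036,-0.0152)=-1.6452;  ψ=arccos(-0.0744)=1.6453;  θ2=γ+ψ≈0.0001
φ3=240.0° → target in arm frame (-0.0884, -0.0473)
  A=0.1584, B=-0.2036, C=(l²−L²−A²−y'²−z²)/(2L)=-0.0759
  θ3 = atan2(B,A) + arccos(C/0.2579) = 0.9599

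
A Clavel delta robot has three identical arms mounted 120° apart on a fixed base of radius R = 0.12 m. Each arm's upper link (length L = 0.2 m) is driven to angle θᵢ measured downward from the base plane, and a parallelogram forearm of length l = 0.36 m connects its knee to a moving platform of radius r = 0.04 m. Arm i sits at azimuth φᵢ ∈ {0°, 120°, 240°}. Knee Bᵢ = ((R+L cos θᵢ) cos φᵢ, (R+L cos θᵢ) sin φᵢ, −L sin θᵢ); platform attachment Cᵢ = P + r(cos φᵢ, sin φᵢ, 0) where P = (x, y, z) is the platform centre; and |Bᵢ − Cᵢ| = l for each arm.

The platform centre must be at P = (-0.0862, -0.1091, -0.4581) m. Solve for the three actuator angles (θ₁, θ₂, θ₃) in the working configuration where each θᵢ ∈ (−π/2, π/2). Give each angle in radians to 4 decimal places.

φ1=0.0° → target in arm frame (-0.0862, -0.1091)
  e−x'=0.1662;  (l²−L²−(e−x')²−y'²−z²)/2L = -0.3995
  θ1 = atan2(B,A) + arccos(C/0.4873) = 1.3089
rotate P by −φ2: (-0.0514, 0.1292, -0.4581)
  A=0.1314, B=-0.4581, C=(l²−L²−A²−y'²−z²)/(2L)=-0.3855
  √(A²+B²)=0.4766;  θ2 = -1.2915+2.5132 ≈ 1.2217
φ3=240.0° → target in arm frame (0.1376, -0.0201)
  A=-0.0576, B=-0.4581, C=(l²−L²−A²−y'²−z²)/(2L)=-0.3099
  θ3 = atan2(B,A) + arccos(C/0.4617) = 0.6109

θ₁ = 1.3089, θ₂ = 1.2217, θ₃ = 0.6109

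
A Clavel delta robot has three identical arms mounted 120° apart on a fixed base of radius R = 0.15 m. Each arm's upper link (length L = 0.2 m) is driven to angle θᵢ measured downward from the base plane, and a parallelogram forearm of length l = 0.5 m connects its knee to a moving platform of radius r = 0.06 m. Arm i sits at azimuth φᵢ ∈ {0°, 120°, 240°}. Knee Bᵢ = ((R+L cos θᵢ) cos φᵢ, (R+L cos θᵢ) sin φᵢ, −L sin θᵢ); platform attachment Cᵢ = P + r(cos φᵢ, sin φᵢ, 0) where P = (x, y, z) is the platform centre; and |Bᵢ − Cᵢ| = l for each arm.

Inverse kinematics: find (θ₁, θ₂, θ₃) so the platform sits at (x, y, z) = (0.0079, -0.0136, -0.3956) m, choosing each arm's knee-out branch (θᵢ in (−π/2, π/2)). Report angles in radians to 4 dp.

θ₁ = -0.0877, θ₂ = -0.0002, θ₃ = -0.0874

arm 1 (φ=0.0°): x'=0.0079, y'=-0.0136
  e−x'=0.0821;  (l²−L²−(e−x')²−y'²−z²)/2L = 0.1164
  √(A²+B²)=0.4040;  θ1 = -1.3662+1.2785 ≈ -0.0877
rotate P by −φ2: (-0.0157, 0.0000, -0.3956)
  A=0.1057, B=-0.3956, C=(l²−L²−A²−y'²−z²)/(2L)=0.1058
  √(A²+B²)=0.4095;  θ2 = -1.3096+1.3094 ≈ -0.0002
φ3=240.0° → target in arm frame (0.0078, 0.0136)
  A cos θ + B sin θ = C:  0.0822·cos θ + -0.3956·sin θ = 0.1164
  θ3 = atan2(B,A) + arccos(C/0.4040) = -0.0874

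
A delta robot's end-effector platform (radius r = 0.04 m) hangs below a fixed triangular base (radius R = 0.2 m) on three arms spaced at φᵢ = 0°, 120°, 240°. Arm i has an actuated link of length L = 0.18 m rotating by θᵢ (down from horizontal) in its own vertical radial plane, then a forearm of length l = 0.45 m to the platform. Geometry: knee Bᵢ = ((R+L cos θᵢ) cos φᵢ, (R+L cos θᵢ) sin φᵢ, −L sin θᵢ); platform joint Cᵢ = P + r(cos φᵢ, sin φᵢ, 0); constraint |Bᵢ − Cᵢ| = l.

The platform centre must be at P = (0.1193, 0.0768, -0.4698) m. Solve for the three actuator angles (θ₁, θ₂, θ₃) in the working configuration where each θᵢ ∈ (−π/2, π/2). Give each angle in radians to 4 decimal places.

arm 1 (φ=0.0°): x'=0.1193, y'=0.0768
  A=0.0407, B=-0.4698, C=(l²−L²−A²−y'²−z²)/(2L)=-0.1616
  √(A²+B²)=0.4716;  θ1 = -1.4844+1.9205 ≈ 0.4361
rotate P by −φ2: (0.0069, -0.1417, -0.4698)
  e−x'=0.1531;  (l²−L²−(e−x')²−y'²−z²)/2L = -0.2615
  γ=atan2(-0.4698,0.1531)=-1.2557;  ψ=arccos(-0.5293)=2.1285;  θ2=γ+ψ≈0.8728
φ3=240.0° → target in arm frame (-0.1262, 0.0649)
  A cos θ + B sin θ = C:  0.2862·cos θ + -0.4698·sin θ = -0.3798
  γ=atan2(-0.4698,0.2862)=-1.0237;  ψ=arccos(-0.6904)=2.3328;  θ3=γ+ψ≈1.3091

θ₁ = 0.4361, θ₂ = 0.8728, θ₃ = 1.3091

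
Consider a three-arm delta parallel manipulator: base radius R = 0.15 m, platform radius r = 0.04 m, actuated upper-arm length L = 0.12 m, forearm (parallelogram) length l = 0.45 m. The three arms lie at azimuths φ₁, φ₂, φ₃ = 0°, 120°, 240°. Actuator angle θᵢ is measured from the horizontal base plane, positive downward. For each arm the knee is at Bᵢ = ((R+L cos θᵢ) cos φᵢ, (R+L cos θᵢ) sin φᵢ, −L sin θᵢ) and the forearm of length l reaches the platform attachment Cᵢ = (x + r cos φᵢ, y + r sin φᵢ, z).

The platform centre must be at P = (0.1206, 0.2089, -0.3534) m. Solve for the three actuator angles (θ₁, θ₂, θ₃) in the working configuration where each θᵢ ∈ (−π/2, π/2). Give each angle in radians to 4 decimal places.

arm 1 (φ=0.0°): x'=0.1206, y'=0.2089
  e−x'=-0.0106;  (l²−L²−(e−x')²−y'²−z²)/2L = 0.0811
  γ=atan2(-0.3534,-0.0106)=-1.6008;  ψ=arccos(0.2293)=1.3394;  θ1=γ+ψ≈-0.2613
rotate P by −φ2: (0.1206, -0.2089, -0.3534)
  A=-0.0106, B=-0.3534, C=(l²−L²−A²−y'²−z²)/(2L)=0.0811
  θ2 = atan2(B,A) + arccos(C/0.3536) = -0.2614
φ3=240.0° → target in arm frame (-0.2412, 0.0000)
  e−x'=0.3512;  (l²−L²−(e−x')²−y'²−z²)/2L = -0.2506
  √(A²+B²)=0.4982;  θ3 = -0.7885+2.0978 ≈ 1.3093

θ₁ = -0.2613, θ₂ = -0.2614, θ₃ = 1.3093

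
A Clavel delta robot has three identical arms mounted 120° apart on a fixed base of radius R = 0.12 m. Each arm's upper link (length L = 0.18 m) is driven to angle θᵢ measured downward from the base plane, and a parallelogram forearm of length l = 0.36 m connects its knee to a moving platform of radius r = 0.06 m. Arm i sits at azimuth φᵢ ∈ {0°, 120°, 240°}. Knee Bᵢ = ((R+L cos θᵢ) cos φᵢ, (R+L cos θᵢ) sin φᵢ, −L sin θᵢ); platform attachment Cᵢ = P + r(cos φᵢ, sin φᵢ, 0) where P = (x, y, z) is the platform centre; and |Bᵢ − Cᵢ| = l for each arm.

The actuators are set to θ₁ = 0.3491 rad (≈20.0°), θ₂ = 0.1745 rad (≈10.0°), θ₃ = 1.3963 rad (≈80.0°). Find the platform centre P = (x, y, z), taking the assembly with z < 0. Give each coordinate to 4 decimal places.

(0.1004, 0.2191, -0.3166)

arm 1 at φ=0.0°: e+L cos θ1 = 0.2291;  S1 = (0.2291, 0.0000, -0.0616)
φ2=120.0°: virtual centre (-0.1186, 0.2055, -0.0313), radius l
S3 = (0.0913·cos240.0°, 0.0913·sin240.0°, -0.1773) = (-0.0456, -0.0790, -0.1773)
subtract pairs → two planes through P
[-0.6956 0.4110 0.0606]·P = 0.0010;  [-0.5495 -0.1580 -0.2314]·P = -0.0165
Cramer: x(z) = 0.0198-0.2547z;  y(z) = 0.0359-0.5786z
into |P−S₁|² = l²: 1.3996z² + 0.1883z + -0.0807 = 0;  Δ = 0.4872;  z = -0.3166 or 0.1821 → z<0 root = -0.3166
x = 0.1004, y = 0.2191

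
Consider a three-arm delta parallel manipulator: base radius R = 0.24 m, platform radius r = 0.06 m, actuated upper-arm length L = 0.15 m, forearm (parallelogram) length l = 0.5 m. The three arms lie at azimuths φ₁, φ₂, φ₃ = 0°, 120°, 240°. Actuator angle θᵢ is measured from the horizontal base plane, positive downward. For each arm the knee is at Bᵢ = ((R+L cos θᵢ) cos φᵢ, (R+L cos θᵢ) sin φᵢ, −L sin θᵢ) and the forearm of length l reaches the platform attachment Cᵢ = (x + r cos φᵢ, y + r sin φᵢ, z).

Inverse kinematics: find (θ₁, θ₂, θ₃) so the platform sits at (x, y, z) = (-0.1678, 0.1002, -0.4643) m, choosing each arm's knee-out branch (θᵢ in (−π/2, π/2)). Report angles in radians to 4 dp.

θ₁ = 1.3965, θ₂ = 0.0002, θ₃ = 0.7855

arm 1 (φ=0.0°): x'=-0.1678, y'=0.1002
  e−x'=0.3478;  (l²−L²−(e−x')²−y'²−z²)/2L = -0.3969
  √(A²+B²)=0.5801;  θ1 = -0.9279+2.3243 ≈ 1.3965
φ2=120.0° → target in arm frame (0.1707, 0.0952)
  A=0.0093, B=-0.4643, C=(l²−L²−A²−y'²−z²)/(2L)=0.0092
  √(A²+B²)=0.4644;  θ2 = -1.5507+1.5509 ≈ 0.0002
arm 3 (φ=240.0°): x'=-0.0029, y'=-0.1954
  A=0.1829, B=-0.4643, C=(l²−L²−A²−y'²−z²)/(2L)=-0.1990
  γ=atan2(-0.4643,0.1829)=-1.1956;  ψ=arccos(-0.3988)=1.9810;  θ3=γ+ψ≈0.7855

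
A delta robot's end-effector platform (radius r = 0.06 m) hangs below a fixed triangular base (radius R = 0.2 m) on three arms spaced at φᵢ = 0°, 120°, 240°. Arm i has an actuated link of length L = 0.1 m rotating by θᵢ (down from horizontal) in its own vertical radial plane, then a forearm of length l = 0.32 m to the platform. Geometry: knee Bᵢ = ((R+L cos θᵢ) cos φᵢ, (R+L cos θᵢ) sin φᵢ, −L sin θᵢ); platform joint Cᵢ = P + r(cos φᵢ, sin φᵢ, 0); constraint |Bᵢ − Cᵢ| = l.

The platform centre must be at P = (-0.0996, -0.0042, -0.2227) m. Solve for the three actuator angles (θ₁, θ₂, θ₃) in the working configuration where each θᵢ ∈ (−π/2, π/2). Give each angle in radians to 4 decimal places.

θ₁ = 1.0473, θ₂ = -0.1739, θ₃ = -0.2613

arm 1 (φ=0.0°): x'=-0.0996, y'=-0.0042
  A=0.2396, B=-0.2227, C=(l²−L²−A²−y'²−z²)/(2L)=-0.0731
  θ1 = atan2(B,A) + arccos(C/0.3271) = 1.0473
rotate P by −φ2: (0.0462, 0.0884, -0.2227)
  A=0.0938, B=-0.2227, C=(l²−L²−A²−y'²−z²)/(2L)=0.1310
  √(A²+B²)=0.2417;  θ2 = -1.1720+0.9981 ≈ -0.1739
φ3=240.0° → target in arm frame (0.0534, -0.0842)
  e−x'=0.0866;  (l²−L²−(e−x')²−y'²−z²)/2L = 0.1411
  √(A²+B²)=0.2389;  θ3 = -1.2001+0.9388 ≈ -0.2613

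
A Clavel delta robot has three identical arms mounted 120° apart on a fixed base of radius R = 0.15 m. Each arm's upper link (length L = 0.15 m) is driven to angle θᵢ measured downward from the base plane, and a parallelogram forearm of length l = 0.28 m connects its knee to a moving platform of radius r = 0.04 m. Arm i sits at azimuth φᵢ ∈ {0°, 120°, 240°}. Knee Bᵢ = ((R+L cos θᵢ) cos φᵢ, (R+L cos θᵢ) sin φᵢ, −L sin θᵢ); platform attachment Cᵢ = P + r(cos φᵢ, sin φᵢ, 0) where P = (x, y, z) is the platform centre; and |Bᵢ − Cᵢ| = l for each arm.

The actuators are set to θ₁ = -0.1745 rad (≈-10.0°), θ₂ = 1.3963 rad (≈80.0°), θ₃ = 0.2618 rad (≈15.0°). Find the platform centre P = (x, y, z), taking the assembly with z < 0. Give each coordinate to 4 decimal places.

(0.0928, -0.1101, -0.1717)

φ1=0.0°: virtual centre (0.2577, 0.0000, 0.0260), radius l
φ2=120.0°: virtual centre (-0.0680, 0.1178, -0.1477), radius l
arm 3 at φ=240.0°: (R−r)+L cos θ3 = 0.2549;  centre 3 = (-0.1274, -0.2207, -0.0388)
|centre ₂|²−|centre ₁|² = -0.0268;  |centre ₃|²−|centre ₁|² = -0.0006
plane₁₂: -0.6515x+0.2356y+-0.3475z = -0.0268
Cramer: x(z) = 0.0255-0.3922z;  y(z) = -0.0431+0.3905z
sphere 1 gives Az²+Bz+C=0 with A=1.3063, B=0.0964, C=-0.0219;  B²−4AC=0.1239;  roots -0.1717, 0.0978;  negative root z = -0.1717
x = 0.0928, y = -0.1101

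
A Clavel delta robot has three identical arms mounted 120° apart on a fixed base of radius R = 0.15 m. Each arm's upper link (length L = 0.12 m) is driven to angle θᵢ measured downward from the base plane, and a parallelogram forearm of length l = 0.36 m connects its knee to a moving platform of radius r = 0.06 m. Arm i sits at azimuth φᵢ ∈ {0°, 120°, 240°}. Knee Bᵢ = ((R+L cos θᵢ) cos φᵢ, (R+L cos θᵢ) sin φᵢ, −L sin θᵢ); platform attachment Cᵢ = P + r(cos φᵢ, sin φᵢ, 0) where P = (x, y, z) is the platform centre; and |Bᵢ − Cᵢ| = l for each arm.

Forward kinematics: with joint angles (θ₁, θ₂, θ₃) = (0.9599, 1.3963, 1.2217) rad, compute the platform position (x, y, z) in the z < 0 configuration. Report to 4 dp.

arm 1 at φ=0.0°: (R−r)+L cos θ1 = 0.1588;  O1 = (0.1588, 0.0000, -0.0983)
arm 2 at φ=120.0°: (R−r)+L cos θ2 = 0.1108;  O2 = (-0.0554, 0.0960, -0.1182)
arm 3 at φ=240.0°: (R−r)+L cos θ3 = 0.1310;  O3 = (-0.0655, -0.1135, -0.1128)
subtract pairs → two planes through P
linear system: -0.4285x+0.1920y = -0.0086−-0.0398z; -0.4487x+-0.2270y = -0.0050−-0.0289z
det = 0.1834;  x = 0.0159+-0.0795z,  y = -0.0095+0.0297z
quadratic in z: (1.0072)z²+(0.2188)z+(-0.0994)=0, √Δ=0.6696 → z ∈ {-0.4410, 0.2238}; z = -0.4410 (taking z<0)
x = 0.0510, y = -0.0225

(0.0510, -0.0225, -0.4410)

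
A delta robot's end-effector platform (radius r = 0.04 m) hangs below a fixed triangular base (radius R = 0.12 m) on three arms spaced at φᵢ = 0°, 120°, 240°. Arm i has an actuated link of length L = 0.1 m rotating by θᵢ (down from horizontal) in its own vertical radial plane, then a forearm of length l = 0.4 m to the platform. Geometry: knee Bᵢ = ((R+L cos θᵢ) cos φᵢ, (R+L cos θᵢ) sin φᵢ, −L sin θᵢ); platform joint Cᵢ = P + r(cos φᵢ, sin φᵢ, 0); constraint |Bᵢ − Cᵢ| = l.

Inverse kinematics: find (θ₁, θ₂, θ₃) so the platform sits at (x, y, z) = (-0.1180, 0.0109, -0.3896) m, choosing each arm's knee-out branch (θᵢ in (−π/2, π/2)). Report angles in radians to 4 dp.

θ₁ = 0.9599, θ₂ = 0.1749, θ₃ = 0.2620

φ1=0.0° → target in arm frame (-0.1180, 0.0109)
  A cos θ + B sin θ = C:  0.1980·cos θ + -0.3896·sin θ = -0.2056
  γ=atan2(-0.3896,0.1980)=-1.1006;  ψ=arccos(-0.4703)=2.0605;  θ1=γ+ψ≈0.9599
arm 2 (φ=120.0°): x'=0.0684, y'=0.0967
  A cos θ + B sin θ = C:  0.0116·cos θ + -0.3896·sin θ = -0.0564
  θ2 = atan2(B,A) + arccos(C/0.3898) = 0.1749
φ3=240.0° → target in arm frame (0.0496, -0.1076)
  e−x'=0.0304;  (l²−L²−(e−x')²−y'²−z²)/2L = -0.0715
  θ3 = atan2(B,A) + arccos(C/0.3908) = 0.2620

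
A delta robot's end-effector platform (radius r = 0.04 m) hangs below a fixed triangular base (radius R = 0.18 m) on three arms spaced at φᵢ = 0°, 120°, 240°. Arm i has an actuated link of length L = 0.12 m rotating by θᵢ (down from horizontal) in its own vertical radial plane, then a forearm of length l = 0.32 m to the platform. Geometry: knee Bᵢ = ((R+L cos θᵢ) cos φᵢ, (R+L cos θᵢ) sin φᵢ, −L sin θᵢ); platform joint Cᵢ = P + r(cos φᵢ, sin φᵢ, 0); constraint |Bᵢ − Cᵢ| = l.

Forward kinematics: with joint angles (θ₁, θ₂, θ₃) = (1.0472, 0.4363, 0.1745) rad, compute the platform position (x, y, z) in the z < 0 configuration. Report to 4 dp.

(-0.0774, -0.0200, -0.2623)

φ1=0.0°: virtual centre (0.2000, 0.0000, -0.1039), radius l
arm 2 at φ=120.0°: e+L cos θ2 = 0.2488;  centre 2 = (-0.1244, 0.2154, -0.0507)
arm 3 at φ=240.0°: e+L cos θ3 = 0.2582;  centre 3 = (-0.1291, -0.2236, -0.0208)
eliminate P² terms by subtracting sphere 1 from 2 and 3
plane₁₂: -0.6488x+0.4309y+0.1064z = 0.0137
Cramer: x(z) = -0.0229+0.2078z;  y(z) = -0.0028+0.0658z
into |P−centre ₁|² = l²: 1.0475z² + 0.1149z + -0.0419 = 0;  Δ = 0.1888;  z = -0.2623 or 0.1526 → z<0 root = -0.2623
x = -0.0774, y = -0.0200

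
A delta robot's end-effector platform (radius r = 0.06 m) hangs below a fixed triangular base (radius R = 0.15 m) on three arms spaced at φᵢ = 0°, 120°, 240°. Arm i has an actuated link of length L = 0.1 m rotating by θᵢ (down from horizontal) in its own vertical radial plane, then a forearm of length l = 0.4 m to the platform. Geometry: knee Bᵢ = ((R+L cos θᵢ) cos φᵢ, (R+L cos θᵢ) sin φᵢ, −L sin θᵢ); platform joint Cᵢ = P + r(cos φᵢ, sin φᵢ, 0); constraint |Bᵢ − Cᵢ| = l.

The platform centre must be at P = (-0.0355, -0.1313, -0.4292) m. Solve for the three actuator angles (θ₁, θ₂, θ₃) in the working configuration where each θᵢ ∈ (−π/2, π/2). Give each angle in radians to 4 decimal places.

rotate P by −φ1: (-0.0355, -0.1313, -0.4292)
  e−x'=0.1255;  (l²−L²−(e−x')²−y'²−z²)/2L = -0.3360
  √(A²+B²)=0.4472;  θ1 = -1.2863+2.4210 ≈ 1.1347
arm 2 (φ=120.0°): x'=-0.0960, y'=0.0964
  e−x'=0.1860;  (l²−L²−(e−x')²−y'²−z²)/2L = -0.3904
  θ2 = atan2(B,A) + arccos(C/0.4678) = 1.3964
rotate P by −φ3: (0.1315, 0.0349, -0.4292)
  e−x'=-0.0415;  (l²−L²−(e−x')²−y'²−z²)/2L = -0.1857
  γ=atan2(-0.4292,-0.0415)=-1.6671;  ψ=arccos(-0.4308)=2.0161;  θ3=γ+ψ≈0.3491

θ₁ = 1.1347, θ₂ = 1.3964, θ₃ = 0.3491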